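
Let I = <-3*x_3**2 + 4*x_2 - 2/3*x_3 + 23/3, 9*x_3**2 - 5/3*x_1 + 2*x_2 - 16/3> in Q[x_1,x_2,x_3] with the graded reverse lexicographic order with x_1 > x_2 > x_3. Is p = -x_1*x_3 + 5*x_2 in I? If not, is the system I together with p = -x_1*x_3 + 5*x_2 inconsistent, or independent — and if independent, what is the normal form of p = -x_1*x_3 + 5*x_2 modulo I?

First compute the reduced Gröbner basis of I by Buchberger's algorithm.
f_1 = -3*x_3**2 + 4*x_2 - 2/3*x_3 + 23/3, LT = x_3**2.
f_2 = 9*x_3**2 - 5/3*x_1 + 2*x_2 - 16/3, LT = x_3**2.

S(f_1,f_2): lcm = x_3**2. S = 5/27*x_1 - 14/9*x_2 + 2/9*x_3 - 53/27.
  leading term x_1: no divisor's leading term divides it; move 5/27*x_1 to the remainder.
  leading term x_2: no divisor's leading term divides it; move -14/9*x_2 to the remainder.
  leading term x_3: no divisor's leading term divides it; move 2/9*x_3 to the remainder.
  leading term 1: no divisor's leading term divides it; move -53/27 to the remainder.
  remainder 5/27*x_1 - 14/9*x_2 + 2/9*x_3 - 53/27 ≠ 0; add h_3 = 5/27*x_1 - 14/9*x_2 + 2/9*x_3 - 53/27 to the basis.

The other S-polynomials (S(f_1,h_3), S(f_2,h_3)) all reduce to 0 modulo the current basis, so we have a Gröbner basis.
Inter-reduce: drop elements whose leading term is divisible by another's, tail-reduce, and make monic.
Reduced Gröbner basis: {x_3**2 - 4/3*x_2 + 2/9*x_3 - 23/9, x_1 - 42/5*x_2 + 6/5*x_3 - 53/5}.
Label its elements g_1 = x_3**2 - 4/3*x_2 + 2/9*x_3 - 23/9, g_2 = x_1 - 42/5*x_2 + 6/5*x_3 - 53/5.

Reduce p = -x_1*x_3 + 5*x_2 modulo G:
  leading term x_1*x_3: subtract (-x_3)·g_2 from -x_1*x_3 + 5*x_2 → -42/5*x_2*x_3 + 6/5*x_3**2 + 5*x_2 - 53/5*x_3
  leading term x_2*x_3: no divisor's leading term divides it; move -42/5*x_2*x_3 to the remainder.
  leading term x_3**2: subtract (6/5)·g_1 from 6/5*x_3**2 + 5*x_2 - 53/5*x_3 → 33/5*x_2 - 163/15*x_3 + 46/15
  leading term x_2: no divisor's leading term divides it; move 33/5*x_2 to the remainder.
  leading term x_3: no divisor's leading term divides it; move -163/15*x_3 to the remainder.
  leading term 1: no divisor's leading term divides it; move 46/15 to the remainder.
  normal form = -42/5*x_2*x_3 + 33/5*x_2 - 163/15*x_3 + 46/15.
The normal form is nonzero, so p ∉ I. Since p minus its normal form lies in I, I + (p) = I + (r) where r = -42/5*x_2*x_3 + 33/5*x_2 - 163/15*x_3 + 46/15; decide whether this ideal is the whole ring.
Run Buchberger on G together with r (pairs among the g_i already reduce to 0 since G is a Gröbner basis):
g_1 = x_3**2 - 4/3*x_2 + 2/9*x_3 - 23/9, LT = x_3**2.
g_2 = x_1 - 42/5*x_2 + 6/5*x_3 - 53/5, LT = x_1.
r = -42/5*x_2*x_3 + 33/5*x_2 - 163/15*x_3 + 46/15, LT = x_2*x_3.

S(g_1,r): lcm = x_2*x_3**2. S = -4/3*x_2**2 + 127/126*x_2*x_3 - 163/126*x_3**2 - 23/9*x_2 + 23/63*x_3.
  leading term x_2**2: no divisor's leading term divides it; move -4/3*x_2**2 to the remainder.
  leading term x_2*x_3: subtract (-635/5292)·r from 127/126*x_2*x_3 - 163/126*x_3**2 - 23/9*x_2 + 23/63*x_3 → -163/126*x_3**2 - 1037/588*x_2 - 14905/15876*x_3 + 2921/7938
  leading term x_3**2: subtract (-163/126)·g_1 from -163/126*x_3**2 - 1037/588*x_2 - 14905/15876*x_3 + 2921/7938 → -18461/5292*x_2 - 383/588*x_3 - 3887/1323
  leading term x_2: no divisor's leading term divides it; move -18461/5292*x_2 to the remainder.
  leading term x_3: no divisor's leading term divides it; move -383/588*x_3 to the remainder.
  leading term 1: no divisor's leading term divides it; move -3887/1323 to the remainder.
  remainder -4/3*x_2**2 - 18461/5292*x_2 - 383/588*x_3 - 3887/1323 ≠ 0; add m_4 = -4/3*x_2**2 - 18461/5292*x_2 - 383/588*x_3 - 3887/1323 to the basis.

The other S-polynomials (S(g_1,g_2), S(g_2,r), S(g_1,m_4), S(g_2,m_4), S(r,m_4)) all reduce to 0 modulo the current basis, so we have a Gröbner basis.
Inter-reduce: drop elements whose leading term is divisible by another's, tail-reduce, and make monic.
Reduced Gröbner basis: {x_2**2 + 18461/7056*x_2 + 383/784*x_3 + 3887/1764, x_2*x_3 - 11/14*x_2 + 163/126*x_3 - 23/63, x_3**2 - 4/3*x_2 + 2/9*x_3 - 23/9, x_1 - 42/5*x_2 + 6/5*x_3 - 53/5}.
The reduced Gröbner basis of I + (p) is {x_2**2 + 18461/7056*x_2 + 383/784*x_3 + 3887/1764, x_2*x_3 - 11/14*x_2 + 163/126*x_3 - 23/63, x_3**2 - 4/3*x_2 + 2/9*x_3 - 23/9, x_1 - 42/5*x_2 + 6/5*x_3 - 53/5} ≠ {1}, a proper ideal, so the enlarged system stays consistent: p is independent of I, with normal form -42/5*x_2*x_3 + 33/5*x_2 - 163/15*x_3 + 46/15.

-x_1*x_3 + 5*x_2 is independent of I; its normal form modulo I is -42/5*x_2*x_3 + 33/5*x_2 - 163/15*x_3 + 46/15.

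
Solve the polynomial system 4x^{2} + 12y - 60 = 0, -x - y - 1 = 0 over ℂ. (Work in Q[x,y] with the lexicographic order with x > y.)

{(6, -7), (-3, 2)}

Compute a lex Gröbner basis by Buchberger's algorithm.
f_1 = 4x^{2} + 12y - 60, LT = x^{2}.
f_2 = -x - y - 1, LT = x.

S(f_1,f_2): lcm = x^{2}. S = -xy - x + 3y - 15.
  reduce S modulo (f_1, f_2):
  remainder y^{2} + 5y - 14 ≠ 0; add h_3 = y^{2} + 5y - 14 to the basis.

The other S-polynomials (S(f_1,h_3), S(f_2,h_3)) all reduce to 0 modulo the current basis, so we have a Gröbner basis.
Inter-reduce: drop elements whose leading term is divisible by another's, tail-reduce, and make monic.
Reduced Gröbner basis: {x + y + 1, y^{2} + 5y - 14}.

Since the basis is lex-ordered, y^{2} + 5y - 14 is univariate in y. Its roots are {-7, 2}. Back-substituting each root into the other basis elements fixes the other coordinates.
  y = -7: the earlier basis element becomes x - 6 = 0, giving x = 6 — point (6, -7).
  y = 2: the earlier basis element becomes x + 3 = 0, giving x = -3 — point (-3, 2).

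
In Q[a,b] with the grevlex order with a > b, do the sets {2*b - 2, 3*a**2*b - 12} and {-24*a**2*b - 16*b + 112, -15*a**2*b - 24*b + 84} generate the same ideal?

For a fixed monomial order, each ideal has a unique reduced Gröbner basis; comparing bases decides equality.
Buchberger on the first generating set:
f_1 = 2*b - 2, LT = b.
f_2 = 3*a**2*b - 12, LT = a**2*b.

S(f_1,f_2): lcm = a**2*b. S = -a**2 + 4.
  leading term a**2: no divisor's leading term divides it; move -a**2 to the remainder.
  leading term 1: no divisor's leading term divides it; move 4 to the remainder.
  remainder -a**2 + 4 ≠ 0; add g_3 = -a**2 + 4 to the basis.

S(f_1,g_3): leading monomials are coprime, so the S-polynomial reduces to 0 (Buchberger's first criterion).
S(f_2,g_3): lcm = a**2*b. S = 4*b - 4.
  leading term b: subtract (2)·f_1 from 4*b - 4 → 0
  remainder 0.

Every S-polynomial of the final basis reduces to 0, so we have a Gröbner basis.
Inter-reduce: drop elements whose leading term is divisible by another's, tail-reduce, and make monic.
Reduced Gröbner basis: {a**2 - 4, b - 1}.

Buchberger on the second generating set:
h_1 = -24*a**2*b - 16*b + 112, LT = a**2*b.
h_2 = -15*a**2*b - 24*b + 84, LT = a**2*b.

S(h_1,h_2): lcm = a**2*b. S = -14/15*b + 14/15.
  leading term b: no divisor's leading term divides it; move -14/15*b to the remainder.
  leading term 1: no divisor's leading term divides it; move 14/15 to the remainder.
  remainder -14/15*b + 14/15 ≠ 0; add k_3 = -14/15*b + 14/15 to the basis.

S(h_1,k_3): lcm = a**2*b. S = a**2 + 2/3*b - 14/3.
  leading term a**2: no divisor's leading term divides it; move a**2 to the remainder.
  leading term b: subtract (-5/7)·k_3 from 2/3*b - 14/3 → -4
  leading term 1: no divisor's leading term divides it; move -4 to the remainder.
  remainder a**2 - 4 ≠ 0; add k_4 = a**2 - 4 to the basis.

S(h_2,k_3): lcm = a**2*b. S = a**2 + 8/5*b - 28/5.
  leading term a**2: subtract (1)·k_4 from a**2 + 8/5*b - 28/5 → 8/5*b - 8/5
  leading term b: subtract (-12/7)·k_3 from 8/5*b - 8/5 → 0
  remainder 0.

S(h_1,k_4): lcm = a**2*b. S = 14/3*b - 14/3.
  leading term b: subtract (-5)·k_3 from 14/3*b - 14/3 → 0
  remainder 0.

S(h_2,k_4): lcm = a**2*b. S = 28/5*b - 28/5.
  leading term b: subtract (-6)·k_3 from 28/5*b - 28/5 → 0
  remainder 0.

S(k_3,k_4): leading monomials are coprime, so the S-polynomial reduces to 0 (Buchberger's first criterion).
Every S-polynomial of the final basis reduces to 0, so we have a Gröbner basis.
Inter-reduce: drop elements whose leading term is divisible by another's, tail-reduce, and make monic.
Reduced Gröbner basis: {a**2 - 4, b - 1}.

The two bases agree; hence the ideals are identical.
The choice of monomial ordering does not affect the verdict — as long as both bases are computed under the same ordering, their equality decides ideal equality.

Yes, the ideals are equal.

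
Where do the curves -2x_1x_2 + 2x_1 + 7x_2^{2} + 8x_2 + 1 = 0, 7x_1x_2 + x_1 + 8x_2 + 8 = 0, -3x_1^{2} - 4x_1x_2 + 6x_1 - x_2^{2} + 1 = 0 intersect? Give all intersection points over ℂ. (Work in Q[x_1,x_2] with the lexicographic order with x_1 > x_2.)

{(0, -1)}

Compute a lex Gröbner basis by Buchberger's algorithm.
f_1 = -2x_1x_2 + 2x_1 + 7x_2^{2} + 8x_2 + 1, LT = x_1x_2.
f_2 = 7x_1x_2 + x_1 + 8x_2 + 8, LT = x_1x_2.
f_3 = -3x_1^{2} - 4x_1x_2 + 6x_1 - x_2^{2} + 1, LT = x_1^{2}.

S(f_1,f_2): lcm = x_1x_2. S = -\tfrac{8}{7}x_1 - \tfrac{7}{2}x_2^{2} - \tfrac{36}{7}x_2 - \tfrac{23}{14}.
  leading term x_1: no divisor's leading term divides it; move -\tfrac{8}{7}x_1 to the remainder.
  leading term x_2^{2}: no divisor's leading term divides it; move -\tfrac{7}{2}x_2^{2} to the remainder.
  leading term x_2: no divisor's leading term divides it; move -\tfrac{36}{7}x_2 to the remainder.
  leading term 1: no divisor's leading term divides it; move -\tfrac{23}{14} to the remainder.
  remainder -\tfrac{8}{7}x_1 - \tfrac{7}{2}x_2^{2} - \tfrac{36}{7}x_2 - \tfrac{23}{14} ≠ 0; add h_4 = -\tfrac{8}{7}x_1 - \tfrac{7}{2}x_2^{2} - \tfrac{36}{7}x_2 - \tfrac{23}{14} to the basis.

S(f_1,f_3): lcm = x_1^{2}x_2. S = -x_1^{2} - \tfrac{29}{6}x_1x_2^{2} - 2x_1x_2 - \tfrac{1}{2}x_1 - \tfrac{1}{3}x_2^{3} + \tfrac{1}{3}x_2.
  leading term x_1^{2}: subtract (\tfrac{1}{3})·f_3 from -x_1^{2} - \tfrac{29}{6}x_1x_2^{2} - 2x_1x_2 - \tfrac{1}{2}x_1 - \tfrac{1}{3}x_2^{3} + \tfrac{1}{3}x_2 → -\tfrac{29}{6}x_1x_2^{2} - \tfrac{2}{3}x_1x_2 - \tfrac{5}{2}x_1 - \tfrac{1}{3}x_2^{3} + \tfrac{1}{3}x_2^{2} + \tfrac{1}{3}x_2 - \tfrac{1}{3}
  leading term x_1x_2^{2}: subtract (\tfrac{29}{12}x_2)·f_1 from -\tfrac{29}{6}x_1x_2^{2} - \tfrac{2}{3}x_1x_2 - \tfrac{5}{2}x_1 - \tfrac{1}{3}x_2^{3} + \tfrac{1}{3}x_2^{2} + \tfrac{1}{3}x_2 - \tfrac{1}{3} → -\tfrac{11}{2}x_1x_2 - \tfrac{5}{2}x_1 - \tfrac{69}{4}x_2^{3} - 19x_2^{2} - \tfrac{25}{12}x_2 - \tfrac{1}{3}
  leading term x_1x_2: subtract (\tfrac{11}{4})·f_1 from -\tfrac{11}{2}x_1x_2 - \tfrac{5}{2}x_1 - \tfrac{69}{4}x_2^{3} - 19x_2^{2} - \tfrac{25}{12}x_2 - \tfrac{1}{3} → -8x_1 - \tfrac{69}{4}x_2^{3} - \tfrac{153}{4}x_2^{2} - \tfrac{289}{12}x_2 - \tfrac{37}{12}
  leading term x_1: subtract (7)·h_4 from -8x_1 - \tfrac{69}{4}x_2^{3} - \tfrac{153}{4}x_2^{2} - \tfrac{289}{12}x_2 - \tfrac{37}{12} → -\tfrac{69}{4}x_2^{3} - \tfrac{55}{4}x_2^{2} + \tfrac{143}{12}x_2 + \tfrac{101}{12}
  leading term x_2^{3}: no divisor's leading term divides it; move -\tfrac{69}{4}x_2^{3} to the remainder.
  leading term x_2^{2}: no divisor's leading term divides it; move -\tfrac{55}{4}x_2^{2} to the remainder.
  leading term x_2: no divisor's leading term divides it; move \tfrac{143}{12}x_2 to the remainder.
  leading term 1: no divisor's leading term divides it; move \tfrac{101}{12} to the remainder.
  remainder -\tfrac{69}{4}x_2^{3} - \tfrac{55}{4}x_2^{2} + \tfrac{143}{12}x_2 + \tfrac{101}{12} ≠ 0; add h_5 = -\tfrac{69}{4}x_2^{3} - \tfrac{55}{4}x_2^{2} + \tfrac{143}{12}x_2 + \tfrac{101}{12} to the basis.

S(f_2,f_3): lcm = x_1^{2}x_2. S = \tfrac{1}{7}x_1^{2} - \tfrac{4}{3}x_1x_2^{2} + \tfrac{22}{7}x_1x_2 + \tfrac{8}{7}x_1 - \tfrac{1}{3}x_2^{3} + \tfrac{1}{3}x_2.
  leading term x_1^{2}: subtract (-\tfrac{1}{21})·f_3 from \tfrac{1}{7}x_1^{2} - \tfrac{4}{3}x_1x_2^{2} + \tfrac{22}{7}x_1x_2 + \tfrac{8}{7}x_1 - \tfrac{1}{3}x_2^{3} + \tfrac{1}{3}x_2 → -\tfrac{4}{3}x_1x_2^{2} + \tfrac{62}{21}x_1x_2 + \tfrac{10}{7}x_1 - \tfrac{1}{3}x_2^{3} - \tfrac{1}{21}x_2^{2} + \tfrac{1}{3}x_2 + \tfrac{1}{21}
  leading term x_1x_2^{2}: subtract (\tfrac{2}{3}x_2)·f_1 from -\tfrac{4}{3}x_1x_2^{2} + \tfrac{62}{21}x_1x_2 + \tfrac{10}{7}x_1 - \tfrac{1}{3}x_2^{3} - \tfrac{1}{21}x_2^{2} + \tfrac{1}{3}x_2 + \tfrac{1}{21} → \tfrac{34}{21}x_1x_2 + \tfrac{10}{7}x_1 - 5x_2^{3} - \tfrac{113}{21}x_2^{2} - \tfrac{1}{3}x_2 + \tfrac{1}{21}
  leading term x_1x_2: subtract (-\tfrac{17}{21})·f_1 from \tfrac{34}{21}x_1x_2 + \tfrac{10}{7}x_1 - 5x_2^{3} - \tfrac{113}{21}x_2^{2} - \tfrac{1}{3}x_2 + \tfrac{1}{21} → \tfrac{64}{21}x_1 - 5x_2^{3} + \tfrac{2}{7}x_2^{2} + \tfrac{43}{7}x_2 + \tfrac{6}{7}
  leading term x_1: subtract (-\tfrac{8}{3})·h_4 from \tfrac{64}{21}x_1 - 5x_2^{3} + \tfrac{2}{7}x_2^{2} + \tfrac{43}{7}x_2 + \tfrac{6}{7} → -5x_2^{3} - \tfrac{190}{21}x_2^{2} - \tfrac{53}{7}x_2 - \tfrac{74}{21}
  leading term x_2^{3}: subtract (\tfrac{20}{69})·h_5 from -5x_2^{3} - \tfrac{190}{21}x_2^{2} - \tfrac{53}{7}x_2 - \tfrac{74}{21} → -\tfrac{815}{161}x_2^{2} - \tfrac{15976}{1449}x_2 - \tfrac{8641}{1449}
  leading term x_2^{2}: no divisor's leading term divides it; move -\tfrac{815}{161}x_2^{2} to the remainder.
  leading term x_2: no divisor's leading term divides it; move -\tfrac{15976}{1449}x_2 to the remainder.
  leading term 1: no divisor's leading term divides it; move -\tfrac{8641}{1449} to the remainder.
  remainder -\tfrac{815}{161}x_2^{2} - \tfrac{15976}{1449}x_2 - \tfrac{8641}{1449} ≠ 0; add h_6 = -\tfrac{815}{161}x_2^{2} - \tfrac{15976}{1449}x_2 - \tfrac{8641}{1449} to the basis.

S(f_1,h_4): lcm = x_1x_2. S = -x_1 - \tfrac{49}{16}x_2^{3} - 8x_2^{2} - \tfrac{87}{16}x_2 - \tfrac{1}{2}.
  leading term x_1: subtract (\tfrac{7}{8})·h_4 from -x_1 - \tfrac{49}{16}x_2^{3} - 8x_2^{2} - \tfrac{87}{16}x_2 - \tfrac{1}{2} → -\tfrac{49}{16}x_2^{3} - \tfrac{79}{16}x_2^{2} - \tfrac{15}{16}x_2 + \tfrac{15}{16}
  leading term x_2^{3}: subtract (\tfrac{49}{276})·h_5 from -\tfrac{49}{16}x_2^{3} - \tfrac{79}{16}x_2^{2} - \tfrac{15}{16}x_2 + \tfrac{15}{16} → -\tfrac{689}{276}x_2^{2} - \tfrac{632}{207}x_2 - \tfrac{461}{828}
  leading term x_2^{2}: subtract (\tfrac{4823}{9780})·h_6 from -\tfrac{689}{276}x_2^{2} - \tfrac{632}{207}x_2 - \tfrac{461}{828} → \tfrac{52462}{22005}x_2 + \tfrac{52462}{22005}
  leading term x_2: no divisor's leading term divides it; move \tfrac{52462}{22005}x_2 to the remainder.
  leading term 1: no divisor's leading term divides it; move \tfrac{52462}{22005} to the remainder.
  remainder \tfrac{52462}{22005}x_2 + \tfrac{52462}{22005} ≠ 0; add h_7 = \tfrac{52462}{22005}x_2 + \tfrac{52462}{22005} to the basis.

The other S-polynomials (S(f_2,h_4), S(f_3,h_4), S(f_1,h_5), S(f_2,h_5), S(f_3,h_5), S(h_4,h_5), S(f_1,h_6), S(f_2,h_6), S(f_3,h_6), S(h_4,h_6), S(h_5,h_6), S(f_1,h_7), S(f_2,h_7), S(f_3,h_7), S(h_4,h_7), S(h_5,h_7), S(h_6,h_7)) all reduce to 0 modulo the current basis, so we have a Gröbner basis.
Inter-reduce: drop elements whose leading term is divisible by another's, tail-reduce, and make monic.
Reduced Gröbner basis: {x_1, x_2 + 1}.

Since the basis is lex-ordered, x_2 + 1 is univariate in x_2. Its roots are {-1}. Back-substituting each root into the other basis elements fixes the other coordinates.
  x_2 = -1: the earlier basis element becomes x_1 = 0, giving x_1 = 0 — point (0, -1).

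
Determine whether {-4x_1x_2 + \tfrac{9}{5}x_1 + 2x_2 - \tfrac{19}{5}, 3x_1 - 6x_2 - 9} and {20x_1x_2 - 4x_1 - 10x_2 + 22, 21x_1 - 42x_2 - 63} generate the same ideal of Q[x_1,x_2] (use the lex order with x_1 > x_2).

For a fixed monomial order, each ideal has a unique reduced Gröbner basis; comparing bases decides equality.
Buchberger on the first generating set:
f_1 = -4x_1x_2 + \tfrac{9}{5}x_1 + 2x_2 - \tfrac{19}{5}, LT = x_1x_2.
f_2 = 3x_1 - 6x_2 - 9, LT = x_1.

S(f_1,f_2): lcm = x_1x_2. S = -\tfrac{9}{20}x_1 + 2x_2^{2} + \tfrac{5}{2}x_2 + \tfrac{19}{20}.
  leading term x_1: subtract (-\tfrac{3}{20})·f_2 from -\tfrac{9}{20}x_1 + 2x_2^{2} + \tfrac{5}{2}x_2 + \tfrac{19}{20} → 2x_2^{2} + \tfrac{8}{5}x_2 - \tfrac{2}{5}
  leading term x_2^{2}: no divisor's leading term divides it; move 2x_2^{2} to the remainder.
  leading term x_2: no divisor's leading term divides it; move \tfrac{8}{5}x_2 to the remainder.
  leading term 1: no divisor's leading term divides it; move -\tfrac{2}{5} to the remainder.
  remainder 2x_2^{2} + \tfrac{8}{5}x_2 - \tfrac{2}{5} ≠ 0; add g_3 = 2x_2^{2} + \tfrac{8}{5}x_2 - \tfrac{2}{5} to the basis.

The other S-polynomials (S(f_1,g_3), S(f_2,g_3)) all reduce to 0 modulo the current basis, so we have a Gröbner basis.
Inter-reduce: drop elements whose leading term is divisible by another's, tail-reduce, and make monic.
Reduced Gröbner basis: {x_1 - 2x_2 - 3, x_2^{2} + \tfrac{4}{5}x_2 - \tfrac{1}{5}}.

Buchberger on the second generating set:
h_1 = 20x_1x_2 - 4x_1 - 10x_2 + 22, LT = x_1x_2.
h_2 = 21x_1 - 42x_2 - 63, LT = x_1.

S(h_1,h_2): lcm = x_1x_2. S = -\tfrac{1}{5}x_1 + 2x_2^{2} + \tfrac{5}{2}x_2 + \tfrac{11}{10}.
  leading term x_1: subtract (-\tfrac{1}{105})·h_2 from -\tfrac{1}{5}x_1 + 2x_2^{2} + \tfrac{5}{2}x_2 + \tfrac{11}{10} → 2x_2^{2} + \tfrac{21}{10}x_2 + \tfrac{1}{2}
  leading term x_2^{2}: no divisor's leading term divides it; move 2x_2^{2} to the remainder.
  leading term x_2: no divisor's leading term divides it; move \tfrac{21}{10}x_2 to the remainder.
  leading term 1: no divisor's leading term divides it; move \tfrac{1}{2} to the remainder.
  remainder 2x_2^{2} + \tfrac{21}{10}x_2 + \tfrac{1}{2} ≠ 0; add k_3 = 2x_2^{2} + \tfrac{21}{10}x_2 + \tfrac{1}{2} to the basis.

The other S-polynomials (S(h_1,k_3), S(h_2,k_3)) all reduce to 0 modulo the current basis, so we have a Gröbner basis.
Inter-reduce: drop elements whose leading term is divisible by another's, tail-reduce, and make monic.
Reduced Gröbner basis: {x_1 - 2x_2 - 3, x_2^{2} + \tfrac{21}{20}x_2 + \tfrac{1}{4}}.

The bases are distinct; the ideals are different.

No, the ideals differ.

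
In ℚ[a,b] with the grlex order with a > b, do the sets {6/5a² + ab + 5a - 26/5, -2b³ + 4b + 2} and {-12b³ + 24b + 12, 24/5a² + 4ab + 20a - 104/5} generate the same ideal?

For a fixed monomial order, each ideal has a unique reduced Gröbner basis; comparing bases decides equality.
Buchberger on the first generating set:
f_1 = 6/5a² + ab + 5a - 26/5, LT = a².
f_2 = -2b³ + 4b + 2, LT = b³.

The S-polynomials (S(f_1,f_2)) all reduce to 0 modulo the current basis, so we have a Gröbner basis.
Inter-reduce: drop elements whose leading term is divisible by another's, tail-reduce, and make monic.
Reduced Gröbner basis: {b³ - 2b - 1, a² + ⅚ab + 25/6a - 13/3}.

Buchberger on the second generating set:
h_1 = -12b³ + 24b + 12, LT = b³.
h_2 = 24/5a² + 4ab + 20a - 104/5, LT = a².

The S-polynomials (S(h_1,h_2)) all reduce to 0 modulo the current basis, so we have a Gröbner basis.
Inter-reduce: drop elements whose leading term is divisible by another's, tail-reduce, and make monic.
Reduced Gröbner basis: {b³ - 2b - 1, a² + ⅚ab + 25/6a - 13/3}.

These coincide, so the ideals are equal.

Yes, the ideals are equal.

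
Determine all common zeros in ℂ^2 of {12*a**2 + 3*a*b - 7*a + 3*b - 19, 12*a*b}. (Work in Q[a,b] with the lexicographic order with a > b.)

{(-1, 0), (19/12, 0), (0, 19/3)}

Compute a lex Gröbner basis by Buchberger's algorithm.
f_1 = 12*a**2 + 3*a*b - 7*a + 3*b - 19, LT = a**2.
f_2 = 12*a*b, LT = a*b.

S(f_1,f_2): lcm = a**2*b. S = 1/4*a*b**2 - 7/12*a*b + 1/4*b**2 - 19/12*b.
  leading term a*b**2: subtract (1/48*b)·f_2 from 1/4*a*b**2 - 7/12*a*b + 1/4*b**2 - 19/12*b → -7/12*a*b + 1/4*b**2 - 19/12*b
  leading term a*b: subtract (-7/144)·f_2 from -7/12*a*b + 1/4*b**2 - 19/12*b → 1/4*b**2 - 19/12*b
  leading term b**2: no divisor's leading term divides it; move 1/4*b**2 to the remainder.
  leading term b: no divisor's leading term divides it; move -19/12*b to the remainder.
  remainder 1/4*b**2 - 19/12*b ≠ 0; add h_3 = 1/4*b**2 - 19/12*b to the basis.

The other S-polynomials (S(f_1,h_3), S(f_2,h_3)) all reduce to 0 modulo the current basis, so we have a Gröbner basis.
Inter-reduce: drop elements whose leading term is divisible by another's, tail-reduce, and make monic.
Reduced Gröbner basis: {a**2 - 7/12*a + 1/4*b - 19/12, a*b, b**2 - 19/3*b}.

Since the basis is lex-ordered, b**2 - 19/3*b is univariate in b. Its roots are {0, 19/3}. Back-substituting each root into the other basis elements fixes the other coordinates.
  b = 0: the earlier basis element becomes a**2 - 7/12*a - 19/12 = 0, giving a = -1, 19/12 — points (-1, 0), (19/12, 0).
  b = 19/3: the earlier basis elements become a**2 - 7/12*a = 0; 19/3*a = 0, giving a = 0 — point (0, 19/3).
Substituting each solution back into the original system confirms all equations vanish.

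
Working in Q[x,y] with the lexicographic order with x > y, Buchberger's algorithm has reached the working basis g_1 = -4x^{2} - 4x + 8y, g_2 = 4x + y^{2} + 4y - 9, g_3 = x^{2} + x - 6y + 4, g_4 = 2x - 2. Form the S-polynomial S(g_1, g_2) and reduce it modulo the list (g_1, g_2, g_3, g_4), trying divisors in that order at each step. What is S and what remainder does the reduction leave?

S(g_1, g_2) = -\tfrac{1}{4}xy^{2} - xy + \tfrac{13}{4}x - 2y; remainder on division = \tfrac{1}{16}y^{4} + \tfrac{1}{2}y^{3} - \tfrac{3}{8}y^{2} - \tfrac{15}{2}y + \tfrac{117}{16}.

lcm(LM(g_1), LM(g_2)) = x^{2}.
S = (lcm/LT(g_1))·g_1 − (lcm/LT(g_2))·g_2 = -\tfrac{1}{4}xy^{2} - xy + \tfrac{13}{4}x - 2y.
Reduce S modulo (g_1, g_2, g_3, g_4) in that order:
  leading term xy^{2}: subtract (-\tfrac{1}{16}y^{2})·g_2 from -\tfrac{1}{4}xy^{2} - xy + \tfrac{13}{4}x - 2y → -xy + \tfrac{13}{4}x + \tfrac{1}{16}y^{4} + \tfrac{1}{4}y^{3} - \tfrac{9}{16}y^{2} - 2y
  leading term xy: subtract (-\tfrac{1}{4}y)·g_2 from -xy + \tfrac{13}{4}x + \tfrac{1}{16}y^{4} + \tfrac{1}{4}y^{3} - \tfrac{9}{16}y^{2} - 2y → \tfrac{13}{4}x + \tfrac{1}{16}y^{4} + \tfrac{1}{2}y^{3} + \tfrac{7}{16}y^{2} - \tfrac{17}{4}y
  leading term x: subtract (\tfrac{13}{16})·g_2 from \tfrac{13}{4}x + \tfrac{1}{16}y^{4} + \tfrac{1}{2}y^{3} + \tfrac{7}{16}y^{2} - \tfrac{17}{4}y → \tfrac{1}{16}y^{4} + \tfrac{1}{2}y^{3} - \tfrac{3}{8}y^{2} - \tfrac{15}{2}y + \tfrac{117}{16}
  leading term y^{4}: no divisor's leading term divides it; move \tfrac{1}{16}y^{4} to the remainder.
  leading term y^{3}: no divisor's leading term divides it; move \tfrac{1}{2}y^{3} to the remainder.
  leading term y^{2}: no divisor's leading term divides it; move -\tfrac{3}{8}y^{2} to the remainder.
  leading term y: no divisor's leading term divides it; move -\tfrac{15}{2}y to the remainder.
  leading term 1: no divisor's leading term divides it; move \tfrac{117}{16} to the remainder.
The remainder \tfrac{1}{16}y^{4} + \tfrac{1}{2}y^{3} - \tfrac{3}{8}y^{2} - \tfrac{15}{2}y + \tfrac{117}{16} is nonzero, so it would be added as the next basis element.
An S-polynomial is built so that the two leading terms cancel; whether anything survives reduction is exactly the Gröbner-basis criterion.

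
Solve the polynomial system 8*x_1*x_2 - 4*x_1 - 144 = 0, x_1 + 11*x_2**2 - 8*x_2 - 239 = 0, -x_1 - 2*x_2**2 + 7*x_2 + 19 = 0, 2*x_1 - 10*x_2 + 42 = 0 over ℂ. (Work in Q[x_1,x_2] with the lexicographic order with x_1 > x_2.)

{(4, 5)}

Compute a lex Gröbner basis by Buchberger's algorithm.
f_1 = 8*x_1*x_2 - 4*x_1 - 144, LT = x_1*x_2.
f_2 = x_1 + 11*x_2**2 - 8*x_2 - 239, LT = x_1.
f_3 = -x_1 - 2*x_2**2 + 7*x_2 + 19, LT = x_1.
f_4 = 2*x_1 - 10*x_2 + 42, LT = x_1.

S(f_1,f_2): lcm = x_1*x_2. S = -1/2*x_1 - 11*x_2**3 + 8*x_2**2 + 239*x_2 - 18.
  leading term x_1: subtract (-1/2)·f_2 from -1/2*x_1 - 11*x_2**3 + 8*x_2**2 + 239*x_2 - 18 → -11*x_2**3 + 27/2*x_2**2 + 235*x_2 - 275/2
  leading term x_2**3: no divisor's leading term divides it; move -11*x_2**3 to the remainder.
  leading term x_2**2: no divisor's leading term divides it; move 27/2*x_2**2 to the remainder.
  leading term x_2: no divisor's leading term divides it; move 235*x_2 to the remainder.
  leading term 1: no divisor's leading term divides it; move -275/2 to the remainder.
  remainder -11*x_2**3 + 27/2*x_2**2 + 235*x_2 - 275/2 ≠ 0; add h_5 = -11*x_2**3 + 27/2*x_2**2 + 235*x_2 - 275/2 to the basis.

S(f_1,f_3): lcm = x_1*x_2. S = -1/2*x_1 - 2*x_2**3 + 7*x_2**2 + 19*x_2 - 18.
  leading term x_1: subtract (-1/2)·f_2 from -1/2*x_1 - 2*x_2**3 + 7*x_2**2 + 19*x_2 - 18 → -2*x_2**3 + 25/2*x_2**2 + 15*x_2 - 275/2
  leading term x_2**3: subtract (2/11)·h_5 from -2*x_2**3 + 25/2*x_2**2 + 15*x_2 - 275/2 → 221/22*x_2**2 - 305/11*x_2 - 225/2
  leading term x_2**2: no divisor's leading term divides it; move 221/22*x_2**2 to the remainder.
  leading term x_2: no divisor's leading term divides it; move -305/11*x_2 to the remainder.
  leading term 1: no divisor's leading term divides it; move -225/2 to the remainder.
  remainder 221/22*x_2**2 - 305/11*x_2 - 225/2 ≠ 0; add h_6 = 221/22*x_2**2 - 305/11*x_2 - 225/2 to the basis.

S(f_1,f_4): lcm = x_1*x_2. S = -1/2*x_1 + 5*x_2**2 - 21*x_2 - 18.
  leading term x_1: subtract (-1/2)·f_2 from -1/2*x_1 + 5*x_2**2 - 21*x_2 - 18 → 21/2*x_2**2 - 25*x_2 - 275/2
  leading term x_2**2: subtract (231/221)·h_6 from 21/2*x_2**2 - 25*x_2 - 275/2 → 880/221*x_2 - 4400/221
  leading term x_2: no divisor's leading term divides it; move 880/221*x_2 to the remainder.
  leading term 1: no divisor's leading term divides it; move -4400/221 to the remainder.
  remainder 880/221*x_2 - 4400/221 ≠ 0; add h_7 = 880/221*x_2 - 4400/221 to the basis.

S(f_2,f_3): lcm = x_1. S = 9*x_2**2 - x_2 - 220.
  leading term x_2**2: subtract (198/221)·h_6 from 9*x_2**2 - x_2 - 220 → 5269/221*x_2 - 26345/221
  leading term x_2: subtract (479/80)·h_7 from 5269/221*x_2 - 26345/221 → 0
  remainder 0.

S(f_2,f_4): lcm = x_1. S = 11*x_2**2 - 3*x_2 - 260.
  leading term x_2**2: subtract (242/221)·h_6 from 11*x_2**2 - 3*x_2 - 260 → 6047/221*x_2 - 30235/221
  leading term x_2: subtract (6047/880)·h_7 from 6047/221*x_2 - 30235/221 → 0
  remainder 0.

S(f_3,f_4): lcm = x_1. S = 2*x_2**2 - 2*x_2 - 40.
  leading term x_2**2: subtract (44/221)·h_6 from 2*x_2**2 - 2*x_2 - 40 → 778/221*x_2 - 3890/221
  leading term x_2: subtract (389/440)·h_7 from 778/221*x_2 - 3890/221 → 0
  remainder 0.

S(f_1,h_5): lcm = x_1*x_2**3. S = 8/11*x_1*x_2**2 + 235/11*x_1*x_2 - 25/2*x_1 - 18*x_2**2.
  leading term x_1*x_2**2: subtract (1/11*x_2)·f_1 from 8/11*x_1*x_2**2 + 235/11*x_1*x_2 - 25/2*x_1 - 18*x_2**2 → 239/11*x_1*x_2 - 25/2*x_1 - 18*x_2**2 + 144/11*x_2
  leading term x_1*x_2: subtract (239/88)·f_1 from 239/11*x_1*x_2 - 25/2*x_1 - 18*x_2**2 + 144/11*x_2 → -18/11*x_1 - 18*x_2**2 + 144/11*x_2 + 4302/11
  leading term x_1: subtract (-18/11)·f_2 from -18/11*x_1 - 18*x_2**2 + 144/11*x_2 + 4302/11 → 0
  remainder 0.

S(f_2,h_5): leading monomials are coprime, so the S-polynomial reduces to 0 (Buchberger's first criterion).
S(f_3,h_5): leading monomials are coprime, so the S-polynomial reduces to 0 (Buchberger's first criterion).
S(f_4,h_5): leading monomials are coprime, so the S-polynomial reduces to 0 (Buchberger's first criterion).
S(f_1,h_6): lcm = x_1*x_2**2. S = 999/442*x_1*x_2 + 2475/221*x_1 - 18*x_2.
  leading term x_1*x_2: subtract (999/3536)·f_1 from 999/442*x_1*x_2 + 2475/221*x_1 - 18*x_2 → 10899/884*x_1 - 18*x_2 + 8991/221
  leading term x_1: subtract (10899/884)·f_2 from 10899/884*x_1 - 18*x_2 + 8991/221 → -119889/884*x_2**2 + 17820/221*x_2 + 2640825/884
  leading term x_2**2: subtract (-1318779/97682)·h_6 from -119889/884*x_2**2 + 17820/221*x_2 + 2640825/884 → -28689705/97682*x_2 + 143448525/97682
  leading term x_2: subtract (-521631/7072)·h_7 from -28689705/97682*x_2 + 143448525/97682 → 0
  remainder 0.

S(f_2,h_6): leading monomials are coprime, so the S-polynomial reduces to 0 (Buchberger's first criterion).
S(f_3,h_6): leading monomials are coprime, so the S-polynomial reduces to 0 (Buchberger's first criterion).
S(f_4,h_6): leading monomials are coprime, so the S-polynomial reduces to 0 (Buchberger's first criterion).
S(h_5,h_6): lcm = x_2**3. S = 7453/4862*x_2**2 - 24710/2431*x_2 + 25/2.
  leading term x_2**2: subtract (7453/48841)·h_6 from 7453/4862*x_2**2 - 24710/2431*x_2 + 25/2 → -289795/48841*x_2 + 1448975/48841
  leading term x_2: subtract (-5269/3536)·h_7 from -289795/48841*x_2 + 1448975/48841 → 0
  remainder 0.

S(f_1,h_7): lcm = x_1*x_2. S = 9/2*x_1 - 18.
  leading term x_1: subtract (9/2)·f_2 from 9/2*x_1 - 18 → -99/2*x_2**2 + 36*x_2 + 2115/2
  leading term x_2**2: subtract (-1089/221)·h_6 from -99/2*x_2**2 + 36*x_2 + 2115/2 → -22239/221*x_2 + 111195/221
  leading term x_2: subtract (-22239/880)·h_7 from -22239/221*x_2 + 111195/221 → 0
  remainder 0.

S(f_2,h_7): leading monomials are coprime, so the S-polynomial reduces to 0 (Buchberger's first criterion).
S(f_3,h_7): leading monomials are coprime, so the S-polynomial reduces to 0 (Buchberger's first criterion).
S(f_4,h_7): leading monomials are coprime, so the S-polynomial reduces to 0 (Buchberger's first criterion).
S(h_5,h_7): lcm = x_2**3. S = 83/22*x_2**2 - 235/11*x_2 + 25/2.
  leading term x_2**2: subtract (83/221)·h_6 from 83/22*x_2**2 - 235/11*x_2 + 25/2 → -2420/221*x_2 + 12100/221
  leading term x_2: subtract (-11/4)·h_7 from -2420/221*x_2 + 12100/221 → 0
  remainder 0.

S(h_6,h_7): lcm = x_2**2. S = 495/221*x_2 - 2475/221.
  leading term x_2: subtract (9/16)·h_7 from 495/221*x_2 - 2475/221 → 0
  remainder 0.

Every S-polynomial of the final basis reduces to 0, so we have a Gröbner basis.
Inter-reduce: drop elements whose leading term is divisible by another's, tail-reduce, and make monic.
Reduced Gröbner basis: {x_1 - 4, x_2 - 5}.

The lex basis is triangular: the last element involves only x_2. Solving x_2 - 5 = 0 gives x_2 ∈ {5}; substituting each value into the earlier elements determines the remaining variables.
  x_2 = 5: the earlier basis element becomes x_1 - 4 = 0, giving x_1 = 4 — point (4, 5).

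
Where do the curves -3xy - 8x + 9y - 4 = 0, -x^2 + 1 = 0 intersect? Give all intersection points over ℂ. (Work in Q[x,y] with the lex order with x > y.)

Compute a lex Gröbner basis by Buchberger's algorithm.
f_1 = -3xy - 8x + 9y - 4, LT = xy.
f_2 = -x^2 + 1, LT = x^2.

S(f_1,f_2): lcm = x^2y. S = 8/3x^2 - 3xy + 4/3x + y.
  reduce S modulo (f_1, f_2):
  remainder 28/3x - 8y + 20/3 ≠ 0; add h_3 = 28/3x - 8y + 20/3 to the basis.

S(f_1,h_3): lcm = xy. S = 8/3x + 6/7y^2 - 26/7y + 4/3.
  reduce S modulo (f_1, f_2, h_3):
  remainder 6/7y^2 - 10/7y - 4/7 ≠ 0; add h_4 = 6/7y^2 - 10/7y - 4/7 to the basis.

The other S-polynomials (S(f_2,h_3), S(f_1,h_4), S(f_2,h_4), S(h_3,h_4)) all reduce to 0 modulo the current basis, so we have a Gröbner basis.
Inter-reduce: drop elements whose leading term is divisible by another's, tail-reduce, and make monic.
Reduced Gröbner basis: {x - 6/7y + 5/7, y^2 - 5/3y - 2/3}.

Elimination: the polynomial y^2 - 5/3y - 2/3 lies in the elimination ideal for y, so y ∈ {-1/3, 2}. For each such y, the remaining basis elements (now univariate) give the rest of the solution.
  y = -1/3: the earlier basis element becomes x + 1 = 0, giving x = -1 — point (-1, -1/3).
  y = 2: the earlier basis element becomes x - 1 = 0, giving x = 1 — point (1, 2).

{(-1, -1/3), (1, 2)}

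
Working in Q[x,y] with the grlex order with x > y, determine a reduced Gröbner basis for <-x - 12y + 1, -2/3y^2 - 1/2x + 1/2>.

G = {y^2 - 9y, x + 12y - 1}

Buchberger's algorithm terminates because the ascending chain of leading-term ideals stabilizes.

f_1 = -x - 12y + 1, LT = x.
f_2 = -2/3y^2 - 1/2x + 1/2, LT = y^2.

The S-polynomials (S(f_1,f_2)) all reduce to 0 modulo the current basis, so we have a Gröbner basis.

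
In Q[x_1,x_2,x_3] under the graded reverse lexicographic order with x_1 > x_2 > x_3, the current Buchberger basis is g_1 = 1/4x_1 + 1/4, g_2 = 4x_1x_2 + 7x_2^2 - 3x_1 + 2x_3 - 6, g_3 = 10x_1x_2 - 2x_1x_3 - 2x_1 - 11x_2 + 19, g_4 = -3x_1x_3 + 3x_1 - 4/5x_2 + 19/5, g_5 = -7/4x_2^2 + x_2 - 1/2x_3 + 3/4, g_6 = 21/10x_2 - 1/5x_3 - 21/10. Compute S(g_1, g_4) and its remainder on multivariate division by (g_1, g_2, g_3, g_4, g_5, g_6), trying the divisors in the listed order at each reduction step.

lcm(LM(g_1), LM(g_4)) = x_1x_3.
S = (lcm/LT(g_1))·g_1 − (lcm/LT(g_4))·g_4 = x_1 - 4/15x_2 + x_3 + 19/15.
Reduce S modulo (g_1, g_2, g_3, g_4, g_5, g_6) in that order:
  leading term x_1: subtract (4)·g_1 from x_1 - 4/15x_2 + x_3 + 19/15 → -4/15x_2 + x_3 + 4/15
  leading term x_2: subtract (-8/63)·g_6 from -4/15x_2 + x_3 + 4/15 → 307/315x_3
  leading term x_3: no divisor's leading term divides it; move 307/315x_3 to the remainder.
The remainder 307/315x_3 is nonzero, so it would be added as the next basis element.

S(g_1, g_4) = x_1 - 4/15x_2 + x_3 + 19/15; remainder on division = 307/315x_3.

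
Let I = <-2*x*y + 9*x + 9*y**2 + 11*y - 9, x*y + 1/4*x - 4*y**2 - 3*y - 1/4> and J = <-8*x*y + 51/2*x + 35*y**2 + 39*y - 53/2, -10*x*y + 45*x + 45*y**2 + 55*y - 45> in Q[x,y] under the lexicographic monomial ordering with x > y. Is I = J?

No, the ideals differ.

Two ideals are equal iff their reduced Gröbner bases coincide (the reduced basis is unique for a fixed ordering).
Buchberger on the first generating set:
f_1 = -2*x*y + 9*x + 9*y**2 + 11*y - 9, LT = x*y.
f_2 = x*y + 1/4*x - 4*y**2 - 3*y - 1/4, LT = x*y.

S(f_1,f_2): lcm = x*y. S = -19/4*x - 1/2*y**2 - 5/2*y + 19/4.
  reduce S modulo (f_1, f_2):
  remainder -19/4*x - 1/2*y**2 - 5/2*y + 19/4 ≠ 0; add g_3 = -19/4*x - 1/2*y**2 - 5/2*y + 19/4 to the basis.

S(f_1,g_3): lcm = x*y. S = -9/2*x - 2/19*y**3 - 191/38*y**2 - 9/2*y + 9/2.
  reduce S modulo (f_1, f_2, g_3):
  remainder -2/19*y**3 - 173/38*y**2 - 81/38*y ≠ 0; add g_4 = -2/19*y**3 - 173/38*y**2 - 81/38*y to the basis.

The other S-polynomials (S(f_2,g_3), S(f_1,g_4), S(f_2,g_4), S(g_3,g_4)) all reduce to 0 modulo the current basis, so we have a Gröbner basis.
Inter-reduce: drop elements whose leading term is divisible by another's, tail-reduce, and make monic.
Reduced Gröbner basis: {x + 2/19*y**2 + 10/19*y - 1, y**3 + 173/4*y**2 + 81/4*y}.

Buchberger on the second generating set:
h_1 = -8*x*y + 51/2*x + 35*y**2 + 39*y - 53/2, LT = x*y.
h_2 = -10*x*y + 45*x + 45*y**2 + 55*y - 45, LT = x*y.

S(h_1,h_2): lcm = x*y. S = 21/16*x + 1/8*y**2 + 5/8*y - 19/16.
  reduce S modulo (h_1, h_2):
  remainder 21/16*x + 1/8*y**2 + 5/8*y - 19/16 ≠ 0; add k_3 = 21/16*x + 1/8*y**2 + 5/8*y - 19/16 to the basis.

S(h_1,k_3): lcm = x*y. S = -51/16*x - 2/21*y**3 - 815/168*y**2 - 667/168*y + 53/16.
  reduce S modulo (h_1, h_2, k_3):
  remainder -2/21*y**3 - 191/42*y**2 - 103/42*y + 3/7 ≠ 0; add k_4 = -2/21*y**3 - 191/42*y**2 - 103/42*y + 3/7 to the basis.

The other S-polynomials (S(h_2,k_3), S(h_1,k_4), S(h_2,k_4), S(k_3,k_4)) all reduce to 0 modulo the current basis, so we have a Gröbner basis.
Inter-reduce: drop elements whose leading term is divisible by another's, tail-reduce, and make monic.
Reduced Gröbner basis: {x + 2/21*y**2 + 10/21*y - 19/21, y**3 + 191/4*y**2 + 103/4*y - 9/2}.

These differ, so the ideals are not equal.
The same test decides containment: I ⊆ J iff every generator of I reduces to 0 modulo a Gröbner basis of J.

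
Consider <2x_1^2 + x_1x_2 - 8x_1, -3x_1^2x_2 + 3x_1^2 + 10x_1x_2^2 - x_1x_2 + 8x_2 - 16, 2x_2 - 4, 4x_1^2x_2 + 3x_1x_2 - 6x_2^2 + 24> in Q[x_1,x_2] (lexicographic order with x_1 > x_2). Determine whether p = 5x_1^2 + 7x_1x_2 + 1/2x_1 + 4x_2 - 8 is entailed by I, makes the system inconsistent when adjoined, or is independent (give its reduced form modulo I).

5x_1^2 + 7x_1x_2 + 1/2x_1 + 4x_2 - 8 lies in I (it reduces to 0).

First compute the reduced Gröbner basis of I by Buchberger's algorithm.
f_1 = 2x_1^2 + x_1x_2 - 8x_1, LT = x_1^2.
f_2 = -3x_1^2x_2 + 3x_1^2 + 10x_1x_2^2 - x_1x_2 + 8x_2 - 16, LT = x_1^2x_2.
f_3 = 2x_2 - 4, LT = x_2.
f_4 = 4x_1^2x_2 + 3x_1x_2 - 6x_2^2 + 24, LT = x_1^2x_2.

S(f_1,f_2): lcm = x_1^2x_2. S = x_1^2 + 23/6x_1x_2^2 - 13/3x_1x_2 + 8/3x_2 - 16/3.
  leading term x_1^2: subtract (1/2)·f_1 from x_1^2 + 23/6x_1x_2^2 - 13/3x_1x_2 + 8/3x_2 - 16/3 → 23/6x_1x_2^2 - 29/6x_1x_2 + 4x_1 + 8/3x_2 - 16/3
  leading term x_1x_2^2: subtract (23/12x_1x_2)·f_3 from 23/6x_1x_2^2 - 29/6x_1x_2 + 4x_1 + 8/3x_2 - 16/3 → 17/6x_1x_2 + 4x_1 + 8/3x_2 - 16/3
  leading term x_1x_2: subtract (17/12x_1)·f_3 from 17/6x_1x_2 + 4x_1 + 8/3x_2 - 16/3 → 29/3x_1 + 8/3x_2 - 16/3
  leading term x_1: no divisor's leading term divides it; move 29/3x_1 to the remainder.
  leading term x_2: subtract (4/3)·f_3 from 8/3x_2 - 16/3 → 0
  remainder 29/3x_1 ≠ 0; add h_5 = 29/3x_1 to the basis.

The other S-polynomials (S(f_1,f_3), S(f_1,f_4), S(f_2,f_3), S(f_2,f_4), S(f_3,f_4), S(f_1,h_5), S(f_2,h_5), S(f_3,h_5), S(f_4,h_5)) all reduce to 0 modulo the current basis, so we have a Gröbner basis.
Inter-reduce: drop elements whose leading term is divisible by another's, tail-reduce, and make monic.
Reduced Gröbner basis: {x_1, x_2 - 2}.
Label its elements g_1 = x_1, g_2 = x_2 - 2.

Reduce p = 5x_1^2 + 7x_1x_2 + 1/2x_1 + 4x_2 - 8 modulo G:
  leading term x_1^2: subtract (5x_1)·g_1 from 5x_1^2 + 7x_1x_2 + 1/2x_1 + 4x_2 - 8 → 7x_1x_2 + 1/2x_1 + 4x_2 - 8
  leading term x_1x_2: subtract (7x_2)·g_1 from 7x_1x_2 + 1/2x_1 + 4x_2 - 8 → 1/2x_1 + 4x_2 - 8
  leading term x_1: subtract (1/2)·g_1 from 1/2x_1 + 4x_2 - 8 → 4x_2 - 8
  leading term x_2: subtract (4)·g_2 from 4x_2 - 8 → 0
  normal form = 0.
Since the normal form is 0, p ∈ I.

The remainder on division by a Gröbner basis is unique — it is the normal form.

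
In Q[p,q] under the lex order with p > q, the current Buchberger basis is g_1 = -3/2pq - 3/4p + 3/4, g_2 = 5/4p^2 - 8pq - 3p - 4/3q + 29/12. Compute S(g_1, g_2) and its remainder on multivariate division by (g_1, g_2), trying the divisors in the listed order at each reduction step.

S(g_1, g_2) = 1/2p^2 + 32/5pq^2 + 12/5pq - 1/2p + 16/15q^2 - 29/15q; remainder on division = -1/2p + 16/15q^2 + 9/5q + 7/30.

lcm(LM(g_1), LM(g_2)) = p^2q.
S = (lcm/LT(g_1))·g_1 − (lcm/LT(g_2))·g_2 = 1/2p^2 + 32/5pq^2 + 12/5pq - 1/2p + 16/15q^2 - 29/15q.
Reduce S modulo (g_1, g_2) in that order:
  leading term p^2: subtract (2/5)·g_2 from 1/2p^2 + 32/5pq^2 + 12/5pq - 1/2p + 16/15q^2 - 29/15q → 32/5pq^2 + 28/5pq + 7/10p + 16/15q^2 - 7/5q - 29/30
  leading term pq^2: subtract (-64/15q)·g_1 from 32/5pq^2 + 28/5pq + 7/10p + 16/15q^2 - 7/5q - 29/30 → 12/5pq + 7/10p + 16/15q^2 + 9/5q - 29/30
  leading term pq: subtract (-8/5)·g_1 from 12/5pq + 7/10p + 16/15q^2 + 9/5q - 29/30 → -1/2p + 16/15q^2 + 9/5q + 7/30
  leading term p: no divisor's leading term divides it; move -1/2p to the remainder.
  leading term q^2: no divisor's leading term divides it; move 16/15q^2 to the remainder.
  leading term q: no divisor's leading term divides it; move 9/5q to the remainder.
  leading term 1: no divisor's leading term divides it; move 7/30 to the remainder.
The remainder -1/2p + 16/15q^2 + 9/5q + 7/30 is nonzero, so it would be added as the next basis element.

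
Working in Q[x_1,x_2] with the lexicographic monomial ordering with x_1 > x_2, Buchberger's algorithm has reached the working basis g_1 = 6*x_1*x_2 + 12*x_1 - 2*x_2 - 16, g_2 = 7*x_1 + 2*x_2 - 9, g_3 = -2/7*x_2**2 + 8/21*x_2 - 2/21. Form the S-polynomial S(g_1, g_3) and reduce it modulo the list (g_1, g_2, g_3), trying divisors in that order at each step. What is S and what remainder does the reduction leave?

lcm(LM(g_1), LM(g_3)) = x_1*x_2**2.
S = (lcm/LT(g_1))·g_1 − (lcm/LT(g_3))·g_3 = 10/3*x_1*x_2 - 1/3*x_1 - 1/3*x_2**2 - 8/3*x_2.
Reduce S modulo (g_1, g_2, g_3) in that order:
  leading term x_1*x_2: subtract (5/9)·g_1 from 10/3*x_1*x_2 - 1/3*x_1 - 1/3*x_2**2 - 8/3*x_2 → -7*x_1 - 1/3*x_2**2 - 14/9*x_2 + 80/9
  leading term x_1: subtract (-1)·g_2 from -7*x_1 - 1/3*x_2**2 - 14/9*x_2 + 80/9 → -1/3*x_2**2 + 4/9*x_2 - 1/9
  leading term x_2**2: subtract (7/6)·g_3 from -1/3*x_2**2 + 4/9*x_2 - 1/9 → 0
The remainder is 0, so this S-polynomial contributes no new basis element.

S(g_1, g_3) = 10/3*x_1*x_2 - 1/3*x_1 - 1/3*x_2**2 - 8/3*x_2; remainder on division = 0.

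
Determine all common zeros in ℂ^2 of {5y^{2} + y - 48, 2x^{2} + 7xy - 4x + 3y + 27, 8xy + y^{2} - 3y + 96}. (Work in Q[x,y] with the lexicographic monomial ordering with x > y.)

{(-4, 3)}

Compute a lex Gröbner basis by Buchberger's algorithm.
f_1 = 5y^{2} + y - 48, LT = y^{2}.
f_2 = 2x^{2} + 7xy - 4x + 3y + 27, LT = x^{2}.
f_3 = 8xy + y^{2} - 3y + 96, LT = xy.

S(f_1,f_3): lcm = xy^{2}. S = \tfrac{1}{5}xy - \tfrac{48}{5}x - \tfrac{1}{8}y^{3} + \tfrac{3}{8}y^{2} - 12y.
  leading term xy: subtract (\tfrac{1}{40})·f_3 from \tfrac{1}{5}xy - \tfrac{48}{5}x - \tfrac{1}{8}y^{3} + \tfrac{3}{8}y^{2} - 12y → -\tfrac{48}{5}x - \tfrac{1}{8}y^{3} + \tfrac{7}{20}y^{2} - \tfrac{477}{40}y - \tfrac{12}{5}
  leading term x: no divisor's leading term divides it; move -\tfrac{48}{5}x to the remainder.
  leading term y^{3}: subtract (-\tfrac{1}{40}y)·f_1 from -\tfrac{1}{8}y^{3} + \tfrac{7}{20}y^{2} - \tfrac{477}{40}y - \tfrac{12}{5} → \tfrac{3}{8}y^{2} - \tfrac{105}{8}y - \tfrac{12}{5}
  leading term y^{2}: subtract (\tfrac{3}{40})·f_1 from \tfrac{3}{8}y^{2} - \tfrac{105}{8}y - \tfrac{12}{5} → -\tfrac{66}{5}y + \tfrac{6}{5}
  leading term y: no divisor's leading term divides it; move -\tfrac{66}{5}y to the remainder.
  leading term 1: no divisor's leading term divides it; move \tfrac{6}{5} to the remainder.
  remainder -\tfrac{48}{5}x - \tfrac{66}{5}y + \tfrac{6}{5} ≠ 0; add h_4 = -\tfrac{48}{5}x - \tfrac{66}{5}y + \tfrac{6}{5} to the basis.

S(f_2,f_3): lcm = x^{2}y. S = \tfrac{27}{8}xy^{2} - \tfrac{13}{8}xy - 12x + \tfrac{3}{2}y^{2} + \tfrac{27}{2}y.
  leading term xy^{2}: subtract (\tfrac{27}{40}x)·f_1 from \tfrac{27}{8}xy^{2} - \tfrac{13}{8}xy - 12x + \tfrac{3}{2}y^{2} + \tfrac{27}{2}y → -\tfrac{23}{10}xy + \tfrac{102}{5}x + \tfrac{3}{2}y^{2} + \tfrac{27}{2}y
  leading term xy: subtract (-\tfrac{23}{80})·f_3 from -\tfrac{23}{10}xy + \tfrac{102}{5}x + \tfrac{3}{2}y^{2} + \tfrac{27}{2}y → \tfrac{102}{5}x + \tfrac{143}{80}y^{2} + \tfrac{1011}{80}y + \tfrac{138}{5}
  leading term x: subtract (-\tfrac{17}{8})·h_4 from \tfrac{102}{5}x + \tfrac{143}{80}y^{2} + \tfrac{1011}{80}y + \tfrac{138}{5} → \tfrac{143}{80}y^{2} - \tfrac{1233}{80}y + \tfrac{603}{20}
  leading term y^{2}: subtract (\tfrac{143}{400})·f_1 from \tfrac{143}{80}y^{2} - \tfrac{1233}{80}y + \tfrac{603}{20} → -\tfrac{1577}{100}y + \tfrac{4731}{100}
  leading term y: no divisor's leading term divides it; move -\tfrac{1577}{100}y to the remainder.
  leading term 1: no divisor's leading term divides it; move \tfrac{4731}{100} to the remainder.
  remainder -\tfrac{1577}{100}y + \tfrac{4731}{100} ≠ 0; add h_5 = -\tfrac{1577}{100}y + \tfrac{4731}{100} to the basis.

The other S-polynomials (S(f_1,f_2), S(f_1,h_4), S(f_2,h_4), S(f_3,h_4), S(f_1,h_5), S(f_2,h_5), S(f_3,h_5), S(h_4,h_5)) all reduce to 0 modulo the current basis, so we have a Gröbner basis.
Inter-reduce: drop elements whose leading term is divisible by another's, tail-reduce, and make monic.
Reduced Gröbner basis: {x + 4, y - 3}.

From the last basis element, y - 3 = 0, so y takes values in {3}. Each choice, substituted upward through the basis, yields the corresponding point(s) of the solution set.
  y = 3: the earlier basis element becomes x + 4 = 0, giving x = -4 — point (-4, 3).
A lex Gröbner basis triangularizes the system, enabling back-substitution.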